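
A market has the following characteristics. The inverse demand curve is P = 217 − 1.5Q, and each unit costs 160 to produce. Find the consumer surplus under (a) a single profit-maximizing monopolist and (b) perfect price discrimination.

A monopolist chooses Q where MR = MC. MR = 217 − 3Q; setting this equal to 160 gives Q = 19 and P = 188.5.
CS = ½·(217 − 188.5)·19 = 270.75.
A perfectly discriminating monopolist sells every unit with P(Q) ≥ MC(Q), so output equals the competitive quantity Q = 38. Each buyer pays their reservation price, so CS = 0 and the firm captures all surplus.
CS = 0.

Monopoly: CS = 270.75; Perfect PD: CS = 0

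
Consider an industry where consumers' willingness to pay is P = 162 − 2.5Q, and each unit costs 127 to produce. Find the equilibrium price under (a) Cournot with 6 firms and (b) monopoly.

Cournot with 6 identical firms: the symmetric best-response condition is 162 − 17.5q = 127. Each firm produces q = 2, total output Q = 12, price P = 132.
A monopolist chooses Q where MR = MC. MR = 162 − 5Q; setting this equal to 127 gives Q = 7 and P = 144.5.

Cournot: P = 132; Monopoly: P = 144.5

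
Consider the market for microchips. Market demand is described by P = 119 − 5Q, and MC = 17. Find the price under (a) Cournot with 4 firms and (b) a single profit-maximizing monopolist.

With 4 symmetric Cournot firms, each firm's FOC gives 119 − 25q = 17, so q = 4.08, Q = 4·4.08 = 16.32, and P = 37.4.
A monopolist chooses Q where MR = MC. MR = 119 − 10Q; setting this equal to 17 gives Q = 10.2 and P = 68.

Cournot: P = 37.4; Monopoly: P = 68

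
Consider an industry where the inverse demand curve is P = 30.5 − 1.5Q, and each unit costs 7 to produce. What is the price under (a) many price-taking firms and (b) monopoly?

Competition: P = 7; Monopoly: P = 18.75

Under competition P = MC = 7, so Q = (30.5 − 7)/1.5 = 47/3.
A monopolist chooses Q where MR = MC. MR = 30.5 − 3Q; setting this equal to 7 gives Q = 47/6 and P = 18.75.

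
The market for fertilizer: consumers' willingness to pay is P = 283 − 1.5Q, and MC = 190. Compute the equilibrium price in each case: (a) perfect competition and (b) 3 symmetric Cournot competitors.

Under competition P = MC = 190, so Q = (283 − 190)/1.5 = 62.
With 3 symmetric Cournot firms, each firm's FOC gives 283 − 6q = 190, so q = 15.5, Q = 3·15.5 = 46.5, and P = 213.25.

Competition: P = 190; Cournot: P = 213.25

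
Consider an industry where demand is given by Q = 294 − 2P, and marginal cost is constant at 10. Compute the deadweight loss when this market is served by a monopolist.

Inverting demand: P = 147 − 0.5Q.
Under competition P = MC = 10, so Q = (147 − 10)/0.5 = 274.
Monopoly sets MR = MC: 147 − Q = 10 ⇒ Q = 137, P = 147 − 0.5·137 = 78.5.
DWL is the triangle between Q = 137 and Q = 274: ½·(274 − 137)·(78.5 − 10) = 4692.25.

DWL = 4692.25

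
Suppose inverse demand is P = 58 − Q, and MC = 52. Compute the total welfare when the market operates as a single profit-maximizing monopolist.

TS = 13.5

Monopoly sets MR = MC: 58 − 2Q = 52 ⇒ Q = 3, P = 58 − 3 = 55.
CS = ½·(58 − 55)·3 = 4.5; PS = (55 − 52)·3 = 9; TS = 13.5.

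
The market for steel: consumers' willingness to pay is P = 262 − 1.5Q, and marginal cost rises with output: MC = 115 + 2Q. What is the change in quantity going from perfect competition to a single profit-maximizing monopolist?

Quantity falls by 12.6

Competitive equilibrium sets price equal to marginal cost: 262 − 1.5Q = 115 + 2Q, so Q = 42 and P = 199.
Monopoly sets MR = MC: 262 − 3Q = 115 + 2Q ⇒ Q = 29.4, P = 262 − 1.5·29.4 = 217.9.
Change in quantity: 29.4 − 42 = −12.6.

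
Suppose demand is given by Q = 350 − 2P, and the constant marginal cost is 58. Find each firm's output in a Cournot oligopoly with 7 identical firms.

Inverting demand: P = 175 − 0.5Q.
Cournot with 7 identical firms: the symmetric best-response condition is 175 − 4q = 58. Each firm produces q = 29.25, total output Q = 204.75, price P = 72.625.

q_i = 29.25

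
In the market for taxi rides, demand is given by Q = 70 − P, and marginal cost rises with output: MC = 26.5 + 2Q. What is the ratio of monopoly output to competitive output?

Inverting demand: P = 70 − Q.
The monopolist equates marginal revenue to marginal cost: 70 − 2Q = 26.5 + 2Q, so Q = 10.875. From demand, P = 59.125.
Competitive equilibrium sets price equal to marginal cost: 70 − Q = 26.5 + 2Q, so Q = 14.5 and P = 55.5.
Ratio Q_m/Q_c = 10.875/14.5 = 0.75.

Q_m/Q_c = 0.75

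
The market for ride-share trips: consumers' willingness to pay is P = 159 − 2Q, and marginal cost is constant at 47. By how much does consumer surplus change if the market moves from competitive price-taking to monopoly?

Perfect competition: P = MC = 47, so 159 − 2Q = 47 and Q = 56.
CS = ½·(159 − 47)·56 = 3136.
A monopolist chooses Q where MR = MC. MR = 159 − 4Q; setting this equal to 47 gives Q = 28 and P = 103.
CS = ½·(159 − 103)·28 = 784.
Change in consumer surplus: 784 − 3136 = −2352.

CS falls by 2352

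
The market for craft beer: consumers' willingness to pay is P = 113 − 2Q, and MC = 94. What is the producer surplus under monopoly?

The monopolist equates marginal revenue to marginal cost: 113 − 4Q = 94, so Q = 4.75. From demand, P = 103.5.
PS = (103.5 − 94)·4.75 = 45.125.

PS = 45.125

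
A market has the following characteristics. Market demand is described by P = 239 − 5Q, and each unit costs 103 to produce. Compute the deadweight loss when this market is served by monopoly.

DWL = 462.4

Competitive firms price at marginal cost: P = 103, giving Q = 27.2.
The monopolist equates marginal revenue to marginal cost: 239 − 10Q = 103, so Q = 13.6. From demand, P = 171.
DWL is the triangle between Q = 13.6 and Q = 27.2: ½·(27.2 − 13.6)·(171 − 103) = 462.4.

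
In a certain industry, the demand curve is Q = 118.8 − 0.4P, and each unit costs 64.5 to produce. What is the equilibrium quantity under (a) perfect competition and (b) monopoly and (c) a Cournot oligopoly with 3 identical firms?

Inverting demand: P = 297 − 2.5Q.
Under competition P = MC = 64.5, so Q = (297 − 64.5)/2.5 = 93.
A monopolist chooses Q where MR = MC. MR = 297 − 5Q; setting this equal to 64.5 gives Q = 46.5 and P = 180.75.
In a 3-firm Cournot equilibrium, symmetry and the first-order condition give q = (297 − 64.5)/(10) = 23.25. So Q = 69.75 and P = 122.625.

Competition: Q = 93; Monopoly: Q = 46.5; Cournot: Q = 69.75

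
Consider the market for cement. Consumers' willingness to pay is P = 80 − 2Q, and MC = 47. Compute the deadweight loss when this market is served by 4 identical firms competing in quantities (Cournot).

DWL = 10.89

Perfect competition: P = MC = 47, so 80 − 2Q = 47 and Q = 16.5.
In a 4-firm Cournot equilibrium, symmetry and the first-order condition give q = (80 − 47)/(10) = 3.3. So Q = 13.2 and P = 53.6.
DWL is the triangle between Q = 13.2 and Q = 16.5: ½·(16.5 − 13.2)·(53.6 − 47) = 10.89.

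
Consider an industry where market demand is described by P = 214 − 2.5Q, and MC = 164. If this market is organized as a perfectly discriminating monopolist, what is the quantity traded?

Under first-degree price discrimination the firm charges each unit its demand price and produces up to where P = MC, i.e. Q = 20. Consumer surplus is zero; producer surplus equals total surplus.

Q = 20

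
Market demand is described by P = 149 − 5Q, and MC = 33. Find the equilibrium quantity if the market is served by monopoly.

A monopolist chooses Q where MR = MC. MR = 149 − 10Q; setting this equal to 33 gives Q = 11.6 and P = 91.

Q = 11.6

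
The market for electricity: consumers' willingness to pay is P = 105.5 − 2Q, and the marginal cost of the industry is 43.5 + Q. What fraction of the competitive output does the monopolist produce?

Q_m/Q_c = 0.6

A monopolist chooses Q where MR = MC. MR = 105.5 − 4Q; setting this equal to 43.5 + Q gives Q = 12.4 and P = 80.7.
Under competition P = MC: 105.5 − 2Q = 43.5 + Q ⇒ Q = 62/3, P = 385/6.
Ratio Q_m/Q_c = 12.4/(62/3) = 0.6.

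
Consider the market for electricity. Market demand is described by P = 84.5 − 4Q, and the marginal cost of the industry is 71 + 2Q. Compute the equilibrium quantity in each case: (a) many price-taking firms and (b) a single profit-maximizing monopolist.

Under competition P = MC: 84.5 − 4Q = 71 + 2Q ⇒ Q = 2.25, P = 75.5.
A monopolist chooses Q where MR = MC. MR = 84.5 − 8Q; setting this equal to 71 + 2Q gives Q = 1.35 and P = 79.1.

Competition: Q = 2.25; Monopoly: Q = 1.35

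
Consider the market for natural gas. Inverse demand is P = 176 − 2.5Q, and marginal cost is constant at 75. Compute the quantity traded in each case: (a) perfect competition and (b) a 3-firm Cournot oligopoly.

Competition: Q = 40.4; Cournot: Q = 30.3

Perfect competition: P = MC = 75, so 176 − 2.5Q = 75 and Q = 40.4.
Cournot with 3 identical firms: the symmetric best-response condition is 176 − 10q = 75. Each firm produces q = 10.1, total output Q = 30.3, price P = 100.25.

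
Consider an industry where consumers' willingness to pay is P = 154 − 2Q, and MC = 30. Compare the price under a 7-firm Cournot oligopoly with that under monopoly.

Cournot: P = 45.5; Monopoly: P = 92

Cournot with 7 identical firms: the symmetric best-response condition is 154 − 16q = 30. Each firm produces q = 7.75, total output Q = 54.25, price P = 45.5.
Monopoly sets MR = MC: 154 − 4Q = 30 ⇒ Q = 31, P = 154 − 2·31 = 92.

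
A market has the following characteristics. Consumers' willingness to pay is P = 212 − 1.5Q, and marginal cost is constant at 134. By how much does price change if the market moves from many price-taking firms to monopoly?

P rises by 39

Under competition P = MC = 134, so Q = (212 − 134)/1.5 = 52.
The monopolist equates marginal revenue to marginal cost: 212 − 3Q = 134, so Q = 26. From demand, P = 173.
Change in price: 173 − 134 = 39.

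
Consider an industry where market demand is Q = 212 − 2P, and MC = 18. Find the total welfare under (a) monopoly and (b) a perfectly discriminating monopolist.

Inverting demand: P = 106 − 0.5Q.
A monopolist chooses Q where MR = MC. MR = 106 − Q; setting this equal to 18 gives Q = 88 and P = 62.
CS = ½·(106 − 62)·88 = 1936; PS = (62 − 18)·88 = 3872; TS = 5808.
Under first-degree price discrimination the firm charges each unit its demand price and produces up to where P = MC, i.e. Q = 176. Consumer surplus is zero; producer surplus equals total surplus.
TS = 7744 (equal to competitive TS).

Monopoly: TS = 5808; Perfect PD: TS = 7744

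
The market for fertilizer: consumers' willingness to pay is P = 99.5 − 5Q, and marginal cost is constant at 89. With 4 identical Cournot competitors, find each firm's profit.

With 4 symmetric Cournot firms, each firm's FOC gives 99.5 − 25q = 89, so q = 0.42, Q = 4·0.42 = 1.68, and P = 91.1.
Each firm's profit = (91.1 − 89)·0.42 = 0.882.

π_i = 0.882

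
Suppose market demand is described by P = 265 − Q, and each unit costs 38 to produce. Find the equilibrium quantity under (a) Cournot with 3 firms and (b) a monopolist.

Cournot: Q = 170.25; Monopoly: Q = 113.5

In a 3-firm Cournot equilibrium, symmetry and the first-order condition give q = (265 − 38)/(4) = 56.75. So Q = 170.25 and P = 94.75.
Monopoly sets MR = MC: 265 − 2Q = 38 ⇒ Q = 113.5, P = 265 − 113.5 = 151.5.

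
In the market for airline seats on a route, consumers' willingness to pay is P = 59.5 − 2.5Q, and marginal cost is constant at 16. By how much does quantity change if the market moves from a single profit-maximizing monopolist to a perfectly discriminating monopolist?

A monopolist chooses Q where MR = MC. MR = 59.5 − 5Q; setting this equal to 16 gives Q = 8.7 and P = 37.75.
With perfect price discrimination, output is the efficient level Q = 17.4 (where demand meets MC), but every buyer pays their willingness to pay: CS = 0 and PS = total surplus.
Change in quantity: 17.4 − 8.7 = 8.7.

Q rises by 8.7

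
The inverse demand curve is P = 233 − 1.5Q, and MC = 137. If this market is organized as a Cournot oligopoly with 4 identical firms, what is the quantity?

Q = 51.2

With 4 symmetric Cournot firms, each firm's FOC gives 233 − 7.5q = 137, so q = 12.8, Q = 4·12.8 = 51.2, and P = 156.2.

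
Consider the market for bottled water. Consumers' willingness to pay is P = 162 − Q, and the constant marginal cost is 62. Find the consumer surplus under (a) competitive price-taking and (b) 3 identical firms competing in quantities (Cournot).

Competition: CS = 5000; Cournot: CS = 2812.5

Under competition P = MC = 62, so Q = (162 − 62)/1 = 100.
CS = ½·(162 − 62)·100 = 5000.
In a 3-firm Cournot equilibrium, symmetry and the first-order condition give q = (162 − 62)/(4) = 25. So Q = 75 and P = 87.
CS = ½·(162 − 87)·75 = 2812.5.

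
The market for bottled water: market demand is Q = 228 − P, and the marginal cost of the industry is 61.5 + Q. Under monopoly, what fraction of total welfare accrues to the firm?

Inverting demand: P = 228 − Q.
Monopoly sets MR = MC: 228 − 2Q = 61.5 + Q ⇒ Q = 55.5, P = 228 − 55.5 = 172.5.
CS = ½·(228 − 172.5)·55.5 = 1540.125.
PS = P·Q − VC(Q) = 172.5·55.5 − (61.5·55.5 + ½·1·55.5²) = 4620.375.
Share captured = PS/TS = 4620.375/6160.5 = 0.75.

PS/TS = 0.75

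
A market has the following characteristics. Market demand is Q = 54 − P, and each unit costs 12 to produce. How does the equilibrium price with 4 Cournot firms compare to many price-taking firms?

Cournot: P = 20.4; Competition: P = 12

Inverting demand: P = 54 − Q.
In a 4-firm Cournot equilibrium, symmetry and the first-order condition give q = (54 − 12)/(5) = 8.4. So Q = 33.6 and P = 20.4.
Competitive firms price at marginal cost: P = 12, giving Q = 42.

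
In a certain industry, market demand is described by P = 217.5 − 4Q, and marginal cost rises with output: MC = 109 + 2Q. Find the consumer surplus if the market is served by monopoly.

CS = 235.445

Monopoly sets MR = MC: 217.5 − 8Q = 109 + 2Q ⇒ Q = 10.85, P = 217.5 − 4·10.85 = 174.1.
CS = ½·(217.5 − 174.1)·10.85 = 235.445.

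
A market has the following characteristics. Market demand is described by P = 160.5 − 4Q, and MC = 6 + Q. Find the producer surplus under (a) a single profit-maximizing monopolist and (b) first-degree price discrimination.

Monopoly: PS = 1326.125; Perfect PD: PS = 2387.025

The monopolist equates marginal revenue to marginal cost: 160.5 − 8Q = 6 + Q, so Q = 103/6. From demand, P = 551/6.
PS = P·Q − VC(Q) = 551/6·103/6 − (6·103/6 + ½·1·(103/6)²) = 1326.125.
Under first-degree price discrimination the firm charges each unit its demand price and produces up to where P = MC, i.e. Q = 30.9. Consumer surplus is zero; producer surplus equals total surplus.
PS = ½·(160.5 − 6)·30.9 = 2387.025.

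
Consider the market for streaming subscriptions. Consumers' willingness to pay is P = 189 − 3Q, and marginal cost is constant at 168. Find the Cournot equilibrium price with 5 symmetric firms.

P = 171.5

With 5 symmetric Cournot firms, each firm's FOC gives 189 − 18q = 168, so q = 7/6, Q = 5·7/6 = 35/6, and P = 171.5.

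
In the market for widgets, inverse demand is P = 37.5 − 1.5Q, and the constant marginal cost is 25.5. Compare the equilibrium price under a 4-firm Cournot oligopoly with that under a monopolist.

Cournot: P = 27.9; Monopoly: P = 31.5

Cournot with 4 identical firms: the symmetric best-response condition is 37.5 − 7.5q = 25.5. Each firm produces q = 1.6, total output Q = 6.4, price P = 27.9.
Monopoly sets MR = MC: 37.5 − 3Q = 25.5 ⇒ Q = 4, P = 37.5 − 1.5·4 = 31.5.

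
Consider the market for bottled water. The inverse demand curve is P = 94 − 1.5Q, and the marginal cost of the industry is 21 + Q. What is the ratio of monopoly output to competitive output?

The monopolist equates marginal revenue to marginal cost: 94 − 3Q = 21 + Q, so Q = 18.25. From demand, P = 66.625.
Competitive equilibrium sets price equal to marginal cost: 94 − 1.5Q = 21 + Q, so Q = 29.2 and P = 50.2.
Ratio Q_m/Q_c = 18.25/29.2 = 0.625.

Q_m/Q_c = 0.625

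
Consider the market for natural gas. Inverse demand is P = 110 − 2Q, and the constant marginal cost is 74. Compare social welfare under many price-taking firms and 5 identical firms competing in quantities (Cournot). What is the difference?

Under competition P = MC = 74, so Q = (110 − 74)/2 = 18.
CS = ½·(110 − 74)·18 = 324; PS = (74 − 74)·18 = 0; TS = 324.
In a 5-firm Cournot equilibrium, symmetry and the first-order condition give q = (110 − 74)/(12) = 3. So Q = 15 and P = 80.
CS = ½·(110 − 80)·15 = 225; PS = (80 − 74)·15 = 90; TS = 315.
Change in social welfare: 315 − 324 = −9.

TS falls by 9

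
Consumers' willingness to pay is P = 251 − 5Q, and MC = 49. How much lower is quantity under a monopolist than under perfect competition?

Perfect competition: P = MC = 49, so 251 − 5Q = 49 and Q = 40.4.
Monopoly sets MR = MC: 251 − 10Q = 49 ⇒ Q = 20.2, P = 251 − 5·20.2 = 150.
Change in quantity: 20.2 − 40.4 = −20.2.

Q falls by 20.2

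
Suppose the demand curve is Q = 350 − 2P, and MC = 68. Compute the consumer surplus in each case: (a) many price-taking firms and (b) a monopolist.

Competition: CS = 11449; Monopoly: CS = 2862.25

Inverting demand: P = 175 − 0.5Q.
Perfect competition: P = MC = 68, so 175 − 0.5Q = 68 and Q = 214.
CS = ½·(175 − 68)·214 = 11449.
A monopolist chooses Q where MR = MC. MR = 175 − Q; setting this equal to 68 gives Q = 107 and P = 121.5.
CS = ½·(175 − 121.5)·107 = 2862.25.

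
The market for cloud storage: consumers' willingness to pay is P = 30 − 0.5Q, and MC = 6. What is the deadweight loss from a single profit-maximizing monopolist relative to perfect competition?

DWL = 144

Competitive firms price at marginal cost: P = 6, giving Q = 48.
A monopolist chooses Q where MR = MC. MR = 30 − Q; setting this equal to 6 gives Q = 24 and P = 18.
DWL is the triangle between Q = 24 and Q = 48: ½·(48 − 24)·(18 − 6) = 144.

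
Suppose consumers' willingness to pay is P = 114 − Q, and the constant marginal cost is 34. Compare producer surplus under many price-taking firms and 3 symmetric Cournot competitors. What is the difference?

Under competition P = MC = 34, so Q = (114 − 34)/1 = 80.
PS = (34 − 34)·80 = 0.
With 3 symmetric Cournot firms, each firm's FOC gives 114 − 4q = 34, so q = 20, Q = 3·20 = 60, and P = 54.
PS = (54 − 34)·60 = 1200.
Change in producer surplus: 1200 − 0 = 1200.

PS rises by 1200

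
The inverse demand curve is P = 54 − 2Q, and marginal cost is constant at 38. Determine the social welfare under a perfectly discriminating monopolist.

TS = 64

With perfect price discrimination, output is the efficient level Q = 8 (where demand meets MC), but every buyer pays their willingness to pay: CS = 0 and PS = total surplus.
TS = 64 (equal to competitive TS).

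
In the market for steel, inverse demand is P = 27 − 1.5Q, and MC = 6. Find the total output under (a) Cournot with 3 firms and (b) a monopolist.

With 3 symmetric Cournot firms, each firm's FOC gives 27 − 6q = 6, so q = 3.5, Q = 3·3.5 = 10.5, and P = 11.25.
Monopoly sets MR = MC: 27 − 3Q = 6 ⇒ Q = 7, P = 27 − 1.5·7 = 16.5.

Cournot: Q = 10.5; Monopoly: Q = 7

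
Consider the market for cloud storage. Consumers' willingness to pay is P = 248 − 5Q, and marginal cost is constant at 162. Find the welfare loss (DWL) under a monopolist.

DWL = 184.9

Competitive firms price at marginal cost: P = 162, giving Q = 17.2.
Monopoly sets MR = MC: 248 − 10Q = 162 ⇒ Q = 8.6, P = 248 − 5·8.6 = 205.
DWL is the triangle between Q = 8.6 and Q = 17.2: ½·(17.2 − 8.6)·(205 − 162) = 184.9.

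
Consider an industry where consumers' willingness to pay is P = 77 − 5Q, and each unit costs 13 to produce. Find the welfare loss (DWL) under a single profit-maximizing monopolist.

Competitive firms price at marginal cost: P = 13, giving Q = 12.8.
A monopolist chooses Q where MR = MC. MR = 77 − 10Q; setting this equal to 13 gives Q = 6.4 and P = 45.
DWL is the triangle between Q = 6.4 and Q = 12.8: ½·(12.8 − 6.4)·(45 − 13) = 102.4.

DWL = 102.4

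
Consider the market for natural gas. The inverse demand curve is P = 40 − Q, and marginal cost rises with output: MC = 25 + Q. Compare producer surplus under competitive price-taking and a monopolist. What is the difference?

Under competition P = MC: 40 − Q = 25 + Q ⇒ Q = 7.5, P = 32.5.
PS = P·Q − VC(Q) = 32.5·7.5 − (25·7.5 + ½·1·7.5²) = 28.125.
Monopoly sets MR = MC: 40 − 2Q = 25 + Q ⇒ Q = 5, P = 40 − 5 = 35.
PS = P·Q − VC(Q) = 35·5 − (25·5 + ½·1·5²) = 37.5.
Change in producer surplus: 37.5 − 28.125 = 9.375.

Producer surplus rises by 9.375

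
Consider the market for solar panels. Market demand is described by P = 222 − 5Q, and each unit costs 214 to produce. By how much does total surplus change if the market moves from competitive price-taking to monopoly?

Perfect competition: P = MC = 214, so 222 − 5Q = 214 and Q = 1.6.
CS = ½·(222 − 214)·1.6 = 6.4; PS = (214 − 214)·1.6 = 0; TS = 6.4.
A monopolist chooses Q where MR = MC. MR = 222 − 10Q; setting this equal to 214 gives Q = 0.8 and P = 218.
CS = ½·(222 − 218)·0.8 = 1.6; PS = (218 − 214)·0.8 = 3.2; TS = 4.8.
Change in total surplus: 4.8 − 6.4 = −1.6.

TS falls by 1.6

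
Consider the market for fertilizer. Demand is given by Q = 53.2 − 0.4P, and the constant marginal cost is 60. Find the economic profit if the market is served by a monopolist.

Profit = 532.9

Inverting demand: P = 133 − 2.5Q.
Monopoly sets MR = MC: 133 − 5Q = 60 ⇒ Q = 14.6, P = 133 − 2.5·14.6 = 96.5.
Profit = (96.5 − 60)·14.6 = 532.9.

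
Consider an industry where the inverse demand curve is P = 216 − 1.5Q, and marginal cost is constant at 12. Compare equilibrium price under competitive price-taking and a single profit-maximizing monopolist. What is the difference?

Perfect competition: P = MC = 12, so 216 − 1.5Q = 12 and Q = 136.
A monopolist chooses Q where MR = MC. MR = 216 − 3Q; setting this equal to 12 gives Q = 68 and P = 114.
Change in equilibrium price: 114 − 12 = 102.

Equilibrium price rises by 102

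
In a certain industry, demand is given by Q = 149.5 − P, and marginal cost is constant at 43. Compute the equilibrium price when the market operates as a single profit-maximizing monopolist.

P = 96.25

Inverting demand: P = 149.5 − Q.
Monopoly sets MR = MC: 149.5 − 2Q = 43 ⇒ Q = 53.25, P = 149.5 − 53.25 = 96.25.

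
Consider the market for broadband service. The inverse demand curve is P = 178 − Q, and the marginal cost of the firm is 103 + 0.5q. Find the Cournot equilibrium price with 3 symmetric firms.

P = 128

With 3 symmetric Cournot firms, each firm's FOC gives 178 − 4q = 103 + 0.5q, so q = 50/3, Q = 3·50/3 = 50, and P = 128.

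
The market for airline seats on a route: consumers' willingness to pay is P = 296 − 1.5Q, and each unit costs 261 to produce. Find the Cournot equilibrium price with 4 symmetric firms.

P = 268

With 4 symmetric Cournot firms, each firm's FOC gives 296 − 7.5q = 261, so q = 14/3, Q = 4·14/3 = 56/3, and P = 268.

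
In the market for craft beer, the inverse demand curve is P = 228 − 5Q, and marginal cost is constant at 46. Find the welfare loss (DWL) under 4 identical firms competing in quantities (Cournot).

DWL = 132.496

Perfect competition: P = MC = 46, so 228 − 5Q = 46 and Q = 36.4.
With 4 symmetric Cournot firms, each firm's FOC gives 228 − 25q = 46, so q = 7.28, Q = 4·7.28 = 29.12, and P = 82.4.
DWL is the triangle between Q = 29.12 and Q = 36.4: ½·(36.4 − 29.12)·(82.4 − 46) = 132.496.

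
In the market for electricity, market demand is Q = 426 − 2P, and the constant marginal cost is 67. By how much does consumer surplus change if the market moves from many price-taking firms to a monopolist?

Inverting demand: P = 213 − 0.5Q.
Perfect competition: P = MC = 67, so 213 − 0.5Q = 67 and Q = 292.
CS = ½·(213 − 67)·292 = 21316.
The monopolist equates marginal revenue to marginal cost: 213 − Q = 67, so Q = 146. From demand, P = 140.
CS = ½·(213 − 140)·146 = 5329.
Change in consumer surplus: 5329 − 21316 = −15987.

Consumer surplus falls by 15987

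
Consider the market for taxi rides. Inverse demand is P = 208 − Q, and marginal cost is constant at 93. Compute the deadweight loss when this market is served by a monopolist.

Perfect competition: P = MC = 93, so 208 − Q = 93 and Q = 115.
The monopolist equates marginal revenue to marginal cost: 208 − 2Q = 93, so Q = 57.5. From demand, P = 150.5.
DWL is the triangle between Q = 57.5 and Q = 115: ½·(115 − 57.5)·(150.5 − 93) = 1653.125.

DWL = 1653.125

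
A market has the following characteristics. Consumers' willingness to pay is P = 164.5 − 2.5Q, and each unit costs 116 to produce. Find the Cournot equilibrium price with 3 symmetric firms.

P = 128.125

With 3 symmetric Cournot firms, each firm's FOC gives 164.5 − 10q = 116, so q = 4.85, Q = 3·4.85 = 14.55, and P = 128.125.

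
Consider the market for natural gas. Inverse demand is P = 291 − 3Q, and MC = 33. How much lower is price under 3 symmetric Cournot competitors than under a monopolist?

Price falls by 64.5

The monopolist equates marginal revenue to marginal cost: 291 − 6Q = 33, so Q = 43. From demand, P = 162.
With 3 symmetric Cournot firms, each firm's FOC gives 291 − 12q = 33, so q = 21.5, Q = 3·21.5 = 64.5, and P = 97.5.
Change in price: 97.5 − 162 = −64.5.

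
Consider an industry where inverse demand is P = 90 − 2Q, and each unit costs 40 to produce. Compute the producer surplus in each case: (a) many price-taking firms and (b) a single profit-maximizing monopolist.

Perfect competition: P = MC = 40, so 90 − 2Q = 40 and Q = 25.
PS = (40 − 40)·25 = 0.
The monopolist equates marginal revenue to marginal cost: 90 − 4Q = 40, so Q = 12.5. From demand, P = 65.
PS = (65 − 40)·12.5 = 312.5.

Competition: PS = 0; Monopoly: PS = 312.5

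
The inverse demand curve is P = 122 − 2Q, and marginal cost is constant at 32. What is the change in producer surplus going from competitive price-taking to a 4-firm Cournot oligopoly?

Perfect competition: P = MC = 32, so 122 − 2Q = 32 and Q = 45.
PS = (32 − 32)·45 = 0.
Cournot with 4 identical firms: the symmetric best-response condition is 122 − 10q = 32. Each firm produces q = 9, total output Q = 36, price P = 50.
PS = (50 − 32)·36 = 648.
Change in producer surplus: 648 − 0 = 648.

Producer surplus rises by 648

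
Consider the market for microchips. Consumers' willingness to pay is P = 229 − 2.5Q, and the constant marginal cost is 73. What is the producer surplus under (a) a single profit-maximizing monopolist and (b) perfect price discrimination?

Monopoly sets MR = MC: 229 − 5Q = 73 ⇒ Q = 31.2, P = 229 − 2.5·31.2 = 151.
PS = (151 − 73)·31.2 = 2433.6.
With perfect price discrimination, output is the efficient level Q = 62.4 (where demand meets MC), but every buyer pays their willingness to pay: CS = 0 and PS = total surplus.
PS = ½·(229 − 73)·62.4 = 4867.2.

Monopoly: PS = 2433.6; Perfect PD: PS = 4867.2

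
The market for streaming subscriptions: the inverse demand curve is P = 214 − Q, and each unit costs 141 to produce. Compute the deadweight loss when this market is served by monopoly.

Perfect competition: P = MC = 141, so 214 − Q = 141 and Q = 73.
The monopolist equates marginal revenue to marginal cost: 214 − 2Q = 141, so Q = 36.5. From demand, P = 177.5.
DWL is the triangle between Q = 36.5 and Q = 73: ½·(73 − 36.5)·(177.5 − 141) = 666.125.

DWL = 666.125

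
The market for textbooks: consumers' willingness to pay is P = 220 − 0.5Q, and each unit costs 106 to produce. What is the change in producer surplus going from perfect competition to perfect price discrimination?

Producer surplus rises by 12996

Under competition P = MC = 106, so Q = (220 − 106)/0.5 = 228.
PS = (106 − 106)·228 = 0.
A perfectly discriminating monopolist sells every unit with P(Q) ≥ MC(Q), so output equals the competitive quantity Q = 228. Each buyer pays their reservation price, so CS = 0 and the firm captures all surplus.
PS = ½·(220 − 106)·228 = 12996.
Change in producer surplus: 12996 − 0 = 12996.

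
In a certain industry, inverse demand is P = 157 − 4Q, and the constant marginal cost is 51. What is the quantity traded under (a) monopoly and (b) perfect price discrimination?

A monopolist chooses Q where MR = MC. MR = 157 − 8Q; setting this equal to 51 gives Q = 13.25 and P = 104.
A perfectly discriminating monopolist sells every unit with P(Q) ≥ MC(Q), so output equals the competitive quantity Q = 26.5. Each buyer pays their reservation price, so CS = 0 and the firm captures all surplus.

Monopoly: Q = 13.25; Perfect PD: Q = 26.5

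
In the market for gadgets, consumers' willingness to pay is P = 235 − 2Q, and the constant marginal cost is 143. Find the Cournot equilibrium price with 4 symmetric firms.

With 4 symmetric Cournot firms, each firm's FOC gives 235 − 10q = 143, so q = 9.2, Q = 4·9.2 = 36.8, and P = 161.4.

P = 161.4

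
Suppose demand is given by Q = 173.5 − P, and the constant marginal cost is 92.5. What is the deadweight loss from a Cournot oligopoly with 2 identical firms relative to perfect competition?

DWL = 364.5

Inverting demand: P = 173.5 − Q.
Under competition P = MC = 92.5, so Q = (173.5 − 92.5)/1 = 81.
With 2 symmetric Cournot firms, each firm's FOC gives 173.5 − 3q = 92.5, so q = 27, Q = 2·27 = 54, and P = 119.5.
DWL is the triangle between Q = 54 and Q = 81: ½·(81 − 54)·(119.5 − 92.5) = 364.5.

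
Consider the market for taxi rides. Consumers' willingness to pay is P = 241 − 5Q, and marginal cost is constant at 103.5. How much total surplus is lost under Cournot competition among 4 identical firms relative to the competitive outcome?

DWL = 75.625

Perfect competition: P = MC = 103.5, so 241 − 5Q = 103.5 and Q = 27.5.
Cournot with 4 identical firms: the symmetric best-response condition is 241 − 25q = 103.5. Each firm produces q = 5.5, total output Q = 22, price P = 131.
DWL is the triangle between Q = 22 and Q = 27.5: ½·(27.5 − 22)·(131 − 103.5) = 75.625.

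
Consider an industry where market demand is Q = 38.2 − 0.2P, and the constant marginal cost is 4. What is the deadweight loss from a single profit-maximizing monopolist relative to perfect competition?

DWL = 874.225

Inverting demand: P = 191 − 5Q.
Perfect competition: P = MC = 4, so 191 − 5Q = 4 and Q = 37.4.
Monopoly sets MR = MC: 191 − 10Q = 4 ⇒ Q = 18.7, P = 191 − 5·18.7 = 97.5.
DWL is the triangle between Q = 18.7 and Q = 37.4: ½·(37.4 − 18.7)·(97.5 − 4) = 874.225.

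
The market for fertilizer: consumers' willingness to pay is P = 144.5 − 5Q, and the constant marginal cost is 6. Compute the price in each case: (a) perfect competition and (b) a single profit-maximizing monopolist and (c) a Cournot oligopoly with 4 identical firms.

Competitive firms price at marginal cost: P = 6, giving Q = 27.7.
Monopoly sets MR = MC: 144.5 − 10Q = 6 ⇒ Q = 13.85, P = 144.5 − 5·13.85 = 75.25.
With 4 symmetric Cournot firms, each firm's FOC gives 144.5 − 25q = 6, so q = 5.54, Q = 4·5.54 = 22.16, and P = 33.7.

Competition: P = 6; Monopoly: P = 75.25; Cournot: P = 33.7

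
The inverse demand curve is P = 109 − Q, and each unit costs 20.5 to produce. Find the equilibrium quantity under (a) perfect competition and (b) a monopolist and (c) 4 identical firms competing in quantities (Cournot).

Competition: Q = 88.5; Monopoly: Q = 44.25; Cournot: Q = 70.8

Under competition P = MC = 20.5, so Q = (109 − 20.5)/1 = 88.5.
The monopolist equates marginal revenue to marginal cost: 109 − 2Q = 20.5, so Q = 44.25. From demand, P = 64.75.
With 4 symmetric Cournot firms, each firm's FOC gives 109 − 5q = 20.5, so q = 17.7, Q = 4·17.7 = 70.8, and P = 38.2.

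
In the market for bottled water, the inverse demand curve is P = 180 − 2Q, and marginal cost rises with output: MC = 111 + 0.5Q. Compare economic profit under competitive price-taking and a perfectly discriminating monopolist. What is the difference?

Under competition P = MC: 180 − 2Q = 111 + 0.5Q ⇒ Q = 27.6, P = 124.8.
Profit = 124.8·27.6 − (111·27.6 + ½·0.5·27.6²) = 190.44.
A perfectly discriminating monopolist sells every unit with P(Q) ≥ MC(Q), so output equals the competitive quantity Q = 27.6. Each buyer pays their reservation price, so CS = 0 and the firm captures all surplus.
PS equals the full surplus area, 952.2. Profit = 952.2 = 952.2.
Change in economic profit: 952.2 − 190.44 = 761.76.

π rises by 761.76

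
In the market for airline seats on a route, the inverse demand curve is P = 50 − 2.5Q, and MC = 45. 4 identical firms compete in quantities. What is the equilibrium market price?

P = 46

With 4 symmetric Cournot firms, each firm's FOC gives 50 − 12.5q = 45, so q = 0.4, Q = 4·0.4 = 1.6, and P = 46.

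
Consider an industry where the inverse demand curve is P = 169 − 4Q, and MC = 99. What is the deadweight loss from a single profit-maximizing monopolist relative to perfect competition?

DWL = 153.125

Competitive firms price at marginal cost: P = 99, giving Q = 17.5.
Monopoly sets MR = MC: 169 − 8Q = 99 ⇒ Q = 8.75, P = 169 − 4·8.75 = 134.
DWL is the triangle between Q = 8.75 and Q = 17.5: ½·(17.5 − 8.75)·(134 − 99) = 153.125.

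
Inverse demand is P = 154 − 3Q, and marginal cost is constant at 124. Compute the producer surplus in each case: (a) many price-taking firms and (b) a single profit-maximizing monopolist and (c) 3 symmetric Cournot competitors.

Perfect competition: P = MC = 124, so 154 − 3Q = 124 and Q = 10.
PS = (124 − 124)·10 = 0.
The monopolist equates marginal revenue to marginal cost: 154 − 6Q = 124, so Q = 5. From demand, P = 139.
PS = (139 − 124)·5 = 75.
With 3 symmetric Cournot firms, each firm's FOC gives 154 − 12q = 124, so q = 2.5, Q = 3·2.5 = 7.5, and P = 131.5.
PS = (131.5 − 124)·7.5 = 56.25.

Competition: PS = 0; Monopoly: PS = 75; Cournot: PS = 56.25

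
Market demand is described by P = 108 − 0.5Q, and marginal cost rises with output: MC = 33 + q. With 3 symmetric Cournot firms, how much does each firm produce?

q_i = 25

In a 3-firm Cournot equilibrium, symmetry and the first-order condition give q = (108 − 33)/(3) = 25. So Q = 75 and P = 70.5.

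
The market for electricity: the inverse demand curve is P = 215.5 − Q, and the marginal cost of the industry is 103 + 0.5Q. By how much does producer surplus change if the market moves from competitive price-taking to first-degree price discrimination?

Competitive equilibrium sets price equal to marginal cost: 215.5 − Q = 103 + 0.5Q, so Q = 75 and P = 140.5.
PS = P·Q − VC(Q) = 140.5·75 − (103·75 + ½·0.5·75²) = 1406.25.
Under first-degree price discrimination the firm charges each unit its demand price and produces up to where P = MC, i.e. Q = 75. Consumer surplus is zero; producer surplus equals total surplus.
PS = ½·(215.5 − 103)·75 = 4218.75.
Change in producer surplus: 4218.75 − 1406.25 = 2812.5.

PS rises by 2812.5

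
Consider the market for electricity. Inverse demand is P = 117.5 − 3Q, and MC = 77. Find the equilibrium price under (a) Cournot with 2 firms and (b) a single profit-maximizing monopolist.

In a 2-firm Cournot equilibrium, symmetry and the first-order condition give q = (117.5 − 77)/(9) = 4.5. So Q = 9 and P = 90.5.
The monopolist equates marginal revenue to marginal cost: 117.5 − 6Q = 77, so Q = 6.75. From demand, P = 97.25.

Cournot: P = 90.5; Monopoly: P = 97.25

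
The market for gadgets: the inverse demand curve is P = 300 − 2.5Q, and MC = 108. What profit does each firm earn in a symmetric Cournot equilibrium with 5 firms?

π_i = 409.6

In a 5-firm Cournot equilibrium, symmetry and the first-order condition give q = (300 − 108)/(15) = 12.8. So Q = 64 and P = 140.
Each firm's profit = (140 − 108)·12.8 = 409.6.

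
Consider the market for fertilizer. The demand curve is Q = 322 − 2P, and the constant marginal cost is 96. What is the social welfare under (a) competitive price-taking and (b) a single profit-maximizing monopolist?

Inverting demand: P = 161 − 0.5Q.
Competitive firms price at marginal cost: P = 96, giving Q = 130.
CS = ½·(161 − 96)·130 = 4225; PS = (96 − 96)·130 = 0; TS = 4225.
A monopolist chooses Q where MR = MC. MR = 161 − Q; setting this equal to 96 gives Q = 65 and P = 128.5.
CS = ½·(161 − 128.5)·65 = 1056.25; PS = (128.5 − 96)·65 = 2112.5; TS = 3168.75.

Competition: TS = 4225; Monopoly: TS = 3168.75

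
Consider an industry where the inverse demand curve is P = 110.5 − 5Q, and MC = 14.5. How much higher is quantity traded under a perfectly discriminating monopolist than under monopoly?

Quantity traded rises by 9.6

The monopolist equates marginal revenue to marginal cost: 110.5 − 10Q = 14.5, so Q = 9.6. From demand, P = 62.5.
Under first-degree price discrimination the firm charges each unit its demand price and produces up to where P = MC, i.e. Q = 19.2. Consumer surplus is zero; producer surplus equals total surplus.
Change in quantity traded: 19.2 − 9.6 = 9.6.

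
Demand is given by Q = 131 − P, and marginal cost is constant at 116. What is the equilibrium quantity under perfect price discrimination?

Inverting demand: P = 131 − Q.
Under first-degree price discrimination the firm charges each unit its demand price and produces up to where P = MC, i.e. Q = 15. Consumer surplus is zero; producer surplus equals total surplus.

Q = 15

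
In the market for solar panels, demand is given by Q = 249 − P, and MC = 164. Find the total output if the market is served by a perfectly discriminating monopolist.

Q = 85

Inverting demand: P = 249 − Q.
Under first-degree price discrimination the firm charges each unit its demand price and produces up to where P = MC, i.e. Q = 85. Consumer surplus is zero; producer surplus equals total surplus.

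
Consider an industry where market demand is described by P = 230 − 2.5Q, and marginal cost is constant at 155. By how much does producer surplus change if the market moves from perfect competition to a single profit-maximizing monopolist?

Competitive firms price at marginal cost: P = 155, giving Q = 30.
PS = (155 − 155)·30 = 0.
A monopolist chooses Q where MR = MC. MR = 230 − 5Q; setting this equal to 155 gives Q = 15 and P = 192.5.
PS = (192.5 − 155)·15 = 562.5.
Change in producer surplus: 562.5 − 0 = 562.5.

Producer surplus rises by 562.5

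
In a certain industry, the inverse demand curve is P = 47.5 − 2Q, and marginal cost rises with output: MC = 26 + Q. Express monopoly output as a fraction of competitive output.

The monopolist equates marginal revenue to marginal cost: 47.5 − 4Q = 26 + Q, so Q = 4.3. From demand, P = 38.9.
Under competition P = MC: 47.5 − 2Q = 26 + Q ⇒ Q = 43/6, P = 199/6.
Ratio Q_m/Q_c = 4.3/(43/6) = 0.6.

Q_m/Q_c = 0.6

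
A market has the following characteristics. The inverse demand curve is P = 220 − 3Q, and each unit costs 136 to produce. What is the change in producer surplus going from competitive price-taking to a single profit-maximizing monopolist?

Under competition P = MC = 136, so Q = (220 − 136)/3 = 28.
PS = (136 − 136)·28 = 0.
Monopoly sets MR = MC: 220 − 6Q = 136 ⇒ Q = 14, P = 220 − 3·14 = 178.
PS = (178 − 136)·14 = 588.
Change in producer surplus: 588 − 0 = 588.

PS rises by 588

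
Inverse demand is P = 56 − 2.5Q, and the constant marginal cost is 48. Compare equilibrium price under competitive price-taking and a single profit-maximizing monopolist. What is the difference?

P rises by 4

Competitive firms price at marginal cost: P = 48, giving Q = 3.2.
Monopoly sets MR = MC: 56 − 5Q = 48 ⇒ Q = 1.6, P = 56 − 2.5·1.6 = 52.
Change in equilibrium price: 52 − 48 = 4.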